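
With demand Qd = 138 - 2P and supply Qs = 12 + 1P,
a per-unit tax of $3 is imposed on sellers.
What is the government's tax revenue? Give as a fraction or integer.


With tax on sellers, new supply: Qs' = 12 + 1(P - 3)
= 9 + 1P
New equilibrium quantity:
Q_new = 52
Tax revenue = tax * Q_new = 3 * 52 = 156

156


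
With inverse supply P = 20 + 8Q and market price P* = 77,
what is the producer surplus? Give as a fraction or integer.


Minimum supply price (at Q=0): P_min = 20
Quantity supplied at P* = 77:
Q* = (77 - 20)/8 = 57/8
PS = (1/2) * Q* * (P* - P_min)
PS = (1/2) * 57/8 * (77 - 20)
PS = (1/2) * 57/8 * 57 = 3249/16

3249/16


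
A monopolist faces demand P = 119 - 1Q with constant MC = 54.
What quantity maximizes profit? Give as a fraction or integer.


TR = P*Q = (119 - 1Q)Q = 119Q - 1Q^2
MR = dTR/dQ = 119 - 2Q
Set MR = MC:
119 - 2Q = 54
65 = 2Q
Q* = 65/2 = 65/2

65/2


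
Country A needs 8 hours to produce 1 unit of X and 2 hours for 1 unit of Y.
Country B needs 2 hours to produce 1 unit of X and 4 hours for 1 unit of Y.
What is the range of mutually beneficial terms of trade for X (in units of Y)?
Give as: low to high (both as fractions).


Opportunity cost of X for Country A = hours_X / hours_Y = 8/2 = 4 units of Y
Opportunity cost of X for Country B = hours_X / hours_Y = 2/4 = 1/2 units of Y
Terms of trade must be between the two opportunity costs.
Range: 1/2 to 4

1/2 to 4


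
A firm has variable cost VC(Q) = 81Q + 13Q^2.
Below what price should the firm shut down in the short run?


AVC(Q) = VC(Q)/Q = 81 + 13Q
AVC is increasing in Q, so minimum AVC is at Q -> 0+.
Min AVC = 81
The firm should shut down if P < 81.

81


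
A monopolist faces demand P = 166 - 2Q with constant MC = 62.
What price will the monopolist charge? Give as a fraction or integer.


MR = 166 - 4Q
Set MR = MC: 166 - 4Q = 62
Q* = 26
Substitute into demand:
P* = 166 - 2*26 = 114

114


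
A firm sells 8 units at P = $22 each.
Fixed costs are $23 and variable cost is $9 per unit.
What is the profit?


Total Revenue = P * Q = 22 * 8 = $176
Total Cost = FC + VC*Q = 23 + 9*8 = $95
Profit = TR - TC = 176 - 95 = $81

$81


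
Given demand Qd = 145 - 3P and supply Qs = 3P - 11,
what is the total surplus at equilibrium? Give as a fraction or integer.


Find equilibrium: 145 - 3P = 3P - 11
145 + 11 = 6P
P* = 156/6 = 26
Q* = 3*26 - 11 = 67
Inverse demand: P = 145/3 - Q/3, so P_max = 145/3
Inverse supply: P = 11/3 + Q/3, so P_min = 11/3
CS = (1/2) * 67 * (145/3 - 26) = 4489/6
PS = (1/2) * 67 * (26 - 11/3) = 4489/6
TS = CS + PS = 4489/6 + 4489/6 = 4489/3

4489/3


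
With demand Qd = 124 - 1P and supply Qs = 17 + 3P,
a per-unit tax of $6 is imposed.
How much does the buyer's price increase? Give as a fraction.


With a per-unit tax, the buyer's price increase depends on relative slopes.
Supply slope: d = 3, Demand slope: b = 1
Buyer's price increase = d * tax / (b + d)
= 3 * 6 / (1 + 3)
= 18 / 4 = 9/2

9/2


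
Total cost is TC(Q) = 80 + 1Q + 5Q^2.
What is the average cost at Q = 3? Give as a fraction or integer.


TC(3) = 80 + 1*3 + 5*3^2
TC(3) = 80 + 3 + 45 = 128
AC = TC/Q = 128/3 = 128/3

128/3


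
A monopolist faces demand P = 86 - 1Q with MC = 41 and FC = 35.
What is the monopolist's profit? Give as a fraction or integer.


MR = MC: 86 - 2Q = 41
Q* = 45/2
P* = 86 - 1*45/2 = 127/2
Profit = (P* - MC)*Q* - FC
= (127/2 - 41)*45/2 - 35
= 45/2*45/2 - 35
= 2025/4 - 35 = 1885/4

1885/4


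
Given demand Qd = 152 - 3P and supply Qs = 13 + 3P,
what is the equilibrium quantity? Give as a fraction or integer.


First find equilibrium price:
152 - 3P = 13 + 3P
P* = 139/6 = 139/6
Then substitute into demand:
Q* = 152 - 3 * 139/6 = 165/2

165/2


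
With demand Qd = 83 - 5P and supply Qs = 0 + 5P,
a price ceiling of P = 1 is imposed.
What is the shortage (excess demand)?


At P = 1:
Qd = 83 - 5*1 = 78
Qs = 0 + 5*1 = 5
Shortage = Qd - Qs = 78 - 5 = 73

73


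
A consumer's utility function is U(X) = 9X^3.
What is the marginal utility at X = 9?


MU = dU/dX = 9*3*X^(3-1)
MU = 27*X^2
At X = 9:
MU = 27 * 9^2
MU = 27 * 81 = 2187

2187


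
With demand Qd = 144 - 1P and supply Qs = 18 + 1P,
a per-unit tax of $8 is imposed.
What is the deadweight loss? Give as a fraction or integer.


Pre-tax equilibrium quantity: Q* = 81
Post-tax equilibrium quantity: Q_tax = 77
Reduction in quantity: Q* - Q_tax = 4
DWL = (1/2) * tax * (Q* - Q_tax)
DWL = (1/2) * 8 * 4 = 16

16


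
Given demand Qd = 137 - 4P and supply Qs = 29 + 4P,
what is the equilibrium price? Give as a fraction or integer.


At equilibrium, Qd = Qs.
137 - 4P = 29 + 4P
137 - 29 = 4P + 4P
108 = 8P
P* = 108/8 = 27/2

27/2


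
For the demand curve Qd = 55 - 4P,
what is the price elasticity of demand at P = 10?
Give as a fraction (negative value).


dQ/dP = -4
At P = 10: Q = 55 - 4*10 = 15
E = (dQ/dP)(P/Q) = (-4)(10/15) = -8/3

-8/3


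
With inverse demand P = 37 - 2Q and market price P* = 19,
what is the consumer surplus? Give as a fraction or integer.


Maximum willingness to pay (at Q=0): P_max = 37
Quantity demanded at P* = 19:
Q* = (37 - 19)/2 = 9
CS = (1/2) * Q* * (P_max - P*)
CS = (1/2) * 9 * (37 - 19)
CS = (1/2) * 9 * 18 = 81

81


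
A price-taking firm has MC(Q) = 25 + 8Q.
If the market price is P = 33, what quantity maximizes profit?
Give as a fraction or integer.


In perfect competition, profit is maximized where P = MC.
33 = 25 + 8Q
8 = 8Q
Q* = 8/8 = 1

1


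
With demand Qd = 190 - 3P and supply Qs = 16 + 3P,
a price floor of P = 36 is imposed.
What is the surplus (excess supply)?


At P = 36:
Qd = 190 - 3*36 = 82
Qs = 16 + 3*36 = 124
Surplus = Qs - Qd = 124 - 82 = 42

42


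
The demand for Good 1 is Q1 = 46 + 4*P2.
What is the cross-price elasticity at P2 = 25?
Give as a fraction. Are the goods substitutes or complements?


dQ1/dP2 = 4
At P2 = 25: Q1 = 46 + 4*25 = 146
Exy = (dQ1/dP2)(P2/Q1) = 4 * 25 / 146 = 50/73
Since Exy > 0, the goods are substitutes.

50/73 (substitutes)


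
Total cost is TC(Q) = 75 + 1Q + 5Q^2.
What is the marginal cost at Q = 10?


MC = dTC/dQ = 1 + 2*5*Q
At Q = 10:
MC = 1 + 10*10
MC = 1 + 100 = 101

101


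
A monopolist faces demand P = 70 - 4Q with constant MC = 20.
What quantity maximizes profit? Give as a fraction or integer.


TR = P*Q = (70 - 4Q)Q = 70Q - 4Q^2
MR = dTR/dQ = 70 - 8Q
Set MR = MC:
70 - 8Q = 20
50 = 8Q
Q* = 50/8 = 25/4

25/4


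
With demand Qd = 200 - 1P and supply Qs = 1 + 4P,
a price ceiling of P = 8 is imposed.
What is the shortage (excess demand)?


At P = 8:
Qd = 200 - 1*8 = 192
Qs = 1 + 4*8 = 33
Shortage = Qd - Qs = 192 - 33 = 159

159


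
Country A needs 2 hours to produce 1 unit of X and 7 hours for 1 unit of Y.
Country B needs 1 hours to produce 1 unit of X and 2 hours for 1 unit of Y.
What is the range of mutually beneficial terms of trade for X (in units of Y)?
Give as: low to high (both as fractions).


Opportunity cost of X for Country A = hours_X / hours_Y = 2/7 = 2/7 units of Y
Opportunity cost of X for Country B = hours_X / hours_Y = 1/2 = 1/2 units of Y
Terms of trade must be between the two opportunity costs.
Range: 2/7 to 1/2

2/7 to 1/2


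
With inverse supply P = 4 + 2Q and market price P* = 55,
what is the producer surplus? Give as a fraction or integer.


Minimum supply price (at Q=0): P_min = 4
Quantity supplied at P* = 55:
Q* = (55 - 4)/2 = 51/2
PS = (1/2) * Q* * (P* - P_min)
PS = (1/2) * 51/2 * (55 - 4)
PS = (1/2) * 51/2 * 51 = 2601/4

2601/4


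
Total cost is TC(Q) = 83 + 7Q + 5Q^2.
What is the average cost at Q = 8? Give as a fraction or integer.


TC(8) = 83 + 7*8 + 5*8^2
TC(8) = 83 + 56 + 320 = 459
AC = TC/Q = 459/8 = 459/8

459/8


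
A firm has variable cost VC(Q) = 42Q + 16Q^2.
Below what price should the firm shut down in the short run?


AVC(Q) = VC(Q)/Q = 42 + 16Q
AVC is increasing in Q, so minimum AVC is at Q -> 0+.
Min AVC = 42
The firm should shut down if P < 42.

42


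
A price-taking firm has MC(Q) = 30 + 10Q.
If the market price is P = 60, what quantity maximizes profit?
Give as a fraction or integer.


In perfect competition, profit is maximized where P = MC.
60 = 30 + 10Q
30 = 10Q
Q* = 30/10 = 3

3


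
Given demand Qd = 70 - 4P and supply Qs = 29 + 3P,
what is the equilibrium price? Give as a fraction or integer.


At equilibrium, Qd = Qs.
70 - 4P = 29 + 3P
70 - 29 = 4P + 3P
41 = 7P
P* = 41/7 = 41/7

41/7


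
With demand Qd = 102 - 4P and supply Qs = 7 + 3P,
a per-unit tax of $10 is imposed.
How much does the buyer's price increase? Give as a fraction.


With a per-unit tax, the buyer's price increase depends on relative slopes.
Supply slope: d = 3, Demand slope: b = 4
Buyer's price increase = d * tax / (b + d)
= 3 * 10 / (4 + 3)
= 30 / 7 = 30/7

30/7


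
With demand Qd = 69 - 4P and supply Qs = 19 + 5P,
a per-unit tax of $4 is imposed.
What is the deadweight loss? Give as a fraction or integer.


Pre-tax equilibrium quantity: Q* = 421/9
Post-tax equilibrium quantity: Q_tax = 341/9
Reduction in quantity: Q* - Q_tax = 80/9
DWL = (1/2) * tax * (Q* - Q_tax)
DWL = (1/2) * 4 * 80/9 = 160/9

160/9


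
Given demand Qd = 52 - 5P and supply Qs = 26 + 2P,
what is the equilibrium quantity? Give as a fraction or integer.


First find equilibrium price:
52 - 5P = 26 + 2P
P* = 26/7 = 26/7
Then substitute into demand:
Q* = 52 - 5 * 26/7 = 234/7

234/7


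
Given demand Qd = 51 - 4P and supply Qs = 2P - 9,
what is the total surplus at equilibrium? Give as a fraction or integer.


Find equilibrium: 51 - 4P = 2P - 9
51 + 9 = 6P
P* = 60/6 = 10
Q* = 2*10 - 9 = 11
Inverse demand: P = 51/4 - Q/4, so P_max = 51/4
Inverse supply: P = 9/2 + Q/2, so P_min = 9/2
CS = (1/2) * 11 * (51/4 - 10) = 121/8
PS = (1/2) * 11 * (10 - 9/2) = 121/4
TS = CS + PS = 121/8 + 121/4 = 363/8

363/8


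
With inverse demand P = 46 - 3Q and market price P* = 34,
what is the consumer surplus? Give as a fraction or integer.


Maximum willingness to pay (at Q=0): P_max = 46
Quantity demanded at P* = 34:
Q* = (46 - 34)/3 = 4
CS = (1/2) * Q* * (P_max - P*)
CS = (1/2) * 4 * (46 - 34)
CS = (1/2) * 4 * 12 = 24

24


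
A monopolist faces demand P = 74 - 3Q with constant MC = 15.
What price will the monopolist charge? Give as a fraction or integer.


MR = 74 - 6Q
Set MR = MC: 74 - 6Q = 15
Q* = 59/6
Substitute into demand:
P* = 74 - 3*59/6 = 89/2

89/2


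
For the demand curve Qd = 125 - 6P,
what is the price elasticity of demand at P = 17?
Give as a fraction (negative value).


dQ/dP = -6
At P = 17: Q = 125 - 6*17 = 23
E = (dQ/dP)(P/Q) = (-6)(17/23) = -102/23

-102/23


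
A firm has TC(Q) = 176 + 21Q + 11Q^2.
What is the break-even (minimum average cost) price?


AC(Q) = 176/Q + 21 + 11Q
To minimize: dAC/dQ = -176/Q^2 + 11 = 0
Q^2 = 176/11 = 16
Q* = 4
Min AC = 176/4 + 21 + 11*4
Min AC = 44 + 21 + 44 = 109

109


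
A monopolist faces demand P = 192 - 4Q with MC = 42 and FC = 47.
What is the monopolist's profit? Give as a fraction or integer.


MR = MC: 192 - 8Q = 42
Q* = 75/4
P* = 192 - 4*75/4 = 117
Profit = (P* - MC)*Q* - FC
= (117 - 42)*75/4 - 47
= 75*75/4 - 47
= 5625/4 - 47 = 5437/4

5437/4


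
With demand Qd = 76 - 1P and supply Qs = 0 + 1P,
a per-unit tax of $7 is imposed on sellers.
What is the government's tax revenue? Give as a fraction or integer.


With tax on sellers, new supply: Qs' = 0 + 1(P - 7)
= 1P - 7
New equilibrium quantity:
Q_new = 69/2
Tax revenue = tax * Q_new = 7 * 69/2 = 483/2

483/2


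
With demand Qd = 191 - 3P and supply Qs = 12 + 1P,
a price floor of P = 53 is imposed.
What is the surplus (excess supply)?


At P = 53:
Qd = 191 - 3*53 = 32
Qs = 12 + 1*53 = 65
Surplus = Qs - Qd = 65 - 32 = 33

33


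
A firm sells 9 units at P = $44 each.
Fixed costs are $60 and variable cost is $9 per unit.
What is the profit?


Total Revenue = P * Q = 44 * 9 = $396
Total Cost = FC + VC*Q = 60 + 9*9 = $141
Profit = TR - TC = 396 - 141 = $255

$255


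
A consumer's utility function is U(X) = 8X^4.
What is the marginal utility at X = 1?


MU = dU/dX = 8*4*X^(4-1)
MU = 32*X^3
At X = 1:
MU = 32 * 1^3
MU = 32 * 1 = 32

32


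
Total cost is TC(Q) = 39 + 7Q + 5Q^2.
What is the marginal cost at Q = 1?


MC = dTC/dQ = 7 + 2*5*Q
At Q = 1:
MC = 7 + 10*1
MC = 7 + 10 = 17

17


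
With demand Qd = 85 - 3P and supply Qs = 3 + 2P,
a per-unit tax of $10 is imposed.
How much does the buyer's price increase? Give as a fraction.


With a per-unit tax, the buyer's price increase depends on relative slopes.
Supply slope: d = 2, Demand slope: b = 3
Buyer's price increase = d * tax / (b + d)
= 2 * 10 / (3 + 2)
= 20 / 5 = 4

4


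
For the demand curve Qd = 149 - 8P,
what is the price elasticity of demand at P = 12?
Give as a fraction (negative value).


dQ/dP = -8
At P = 12: Q = 149 - 8*12 = 53
E = (dQ/dP)(P/Q) = (-8)(12/53) = -96/53

-96/53


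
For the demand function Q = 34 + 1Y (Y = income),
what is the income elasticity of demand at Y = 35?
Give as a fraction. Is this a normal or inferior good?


dQ/dY = 1
At Y = 35: Q = 34 + 1*35 = 69
Ey = (dQ/dY)(Y/Q) = 1 * 35 / 69 = 35/69
Since Ey > 0, this is a normal good.

35/69 (normal good)


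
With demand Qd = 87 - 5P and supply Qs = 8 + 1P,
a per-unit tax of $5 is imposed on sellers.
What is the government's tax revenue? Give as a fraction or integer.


With tax on sellers, new supply: Qs' = 8 + 1(P - 5)
= 3 + 1P
New equilibrium quantity:
Q_new = 17
Tax revenue = tax * Q_new = 5 * 17 = 85

85


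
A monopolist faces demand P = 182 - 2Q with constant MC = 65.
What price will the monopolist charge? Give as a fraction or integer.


MR = 182 - 4Q
Set MR = MC: 182 - 4Q = 65
Q* = 117/4
Substitute into demand:
P* = 182 - 2*117/4 = 247/2

247/2


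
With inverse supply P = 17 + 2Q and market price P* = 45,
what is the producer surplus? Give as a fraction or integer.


Minimum supply price (at Q=0): P_min = 17
Quantity supplied at P* = 45:
Q* = (45 - 17)/2 = 14
PS = (1/2) * Q* * (P* - P_min)
PS = (1/2) * 14 * (45 - 17)
PS = (1/2) * 14 * 28 = 196

196


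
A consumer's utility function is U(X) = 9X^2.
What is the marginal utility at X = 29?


MU = dU/dX = 9*2*X^(2-1)
MU = 18*X^1
At X = 29:
MU = 18 * 29^1
MU = 18 * 29 = 522

522


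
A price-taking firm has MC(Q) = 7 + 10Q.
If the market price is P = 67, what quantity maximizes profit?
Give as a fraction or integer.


In perfect competition, profit is maximized where P = MC.
67 = 7 + 10Q
60 = 10Q
Q* = 60/10 = 6

6


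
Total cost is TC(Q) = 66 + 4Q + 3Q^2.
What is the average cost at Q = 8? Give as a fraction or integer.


TC(8) = 66 + 4*8 + 3*8^2
TC(8) = 66 + 32 + 192 = 290
AC = TC/Q = 290/8 = 145/4

145/4


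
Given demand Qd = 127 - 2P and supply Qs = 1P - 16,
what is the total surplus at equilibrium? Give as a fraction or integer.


Find equilibrium: 127 - 2P = 1P - 16
127 + 16 = 3P
P* = 143/3 = 143/3
Q* = 1*143/3 - 16 = 95/3
Inverse demand: P = 127/2 - Q/2, so P_max = 127/2
Inverse supply: P = 16 + Q/1, so P_min = 16
CS = (1/2) * 95/3 * (127/2 - 143/3) = 9025/36
PS = (1/2) * 95/3 * (143/3 - 16) = 9025/18
TS = CS + PS = 9025/36 + 9025/18 = 9025/12

9025/12


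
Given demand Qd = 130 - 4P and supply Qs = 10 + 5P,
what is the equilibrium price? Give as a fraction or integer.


At equilibrium, Qd = Qs.
130 - 4P = 10 + 5P
130 - 10 = 4P + 5P
120 = 9P
P* = 120/9 = 40/3

40/3


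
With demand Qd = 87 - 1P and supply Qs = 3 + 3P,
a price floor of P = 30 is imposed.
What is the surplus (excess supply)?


At P = 30:
Qd = 87 - 1*30 = 57
Qs = 3 + 3*30 = 93
Surplus = Qs - Qd = 93 - 57 = 36

36


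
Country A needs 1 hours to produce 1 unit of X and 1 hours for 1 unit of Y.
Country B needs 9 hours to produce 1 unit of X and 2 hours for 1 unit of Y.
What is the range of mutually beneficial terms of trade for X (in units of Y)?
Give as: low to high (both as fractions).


Opportunity cost of X for Country A = hours_X / hours_Y = 1/1 = 1 units of Y
Opportunity cost of X for Country B = hours_X / hours_Y = 9/2 = 9/2 units of Y
Terms of trade must be between the two opportunity costs.
Range: 1 to 9/2

1 to 9/2


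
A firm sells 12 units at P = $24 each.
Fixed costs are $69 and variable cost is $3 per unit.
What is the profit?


Total Revenue = P * Q = 24 * 12 = $288
Total Cost = FC + VC*Q = 69 + 3*12 = $105
Profit = TR - TC = 288 - 105 = $183

$183


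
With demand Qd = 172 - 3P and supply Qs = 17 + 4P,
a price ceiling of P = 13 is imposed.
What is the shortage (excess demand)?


At P = 13:
Qd = 172 - 3*13 = 133
Qs = 17 + 4*13 = 69
Shortage = Qd - Qs = 133 - 69 = 64

64


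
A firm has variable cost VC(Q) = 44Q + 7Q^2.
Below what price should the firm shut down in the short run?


AVC(Q) = VC(Q)/Q = 44 + 7Q
AVC is increasing in Q, so minimum AVC is at Q -> 0+.
Min AVC = 44
The firm should shut down if P < 44.

44


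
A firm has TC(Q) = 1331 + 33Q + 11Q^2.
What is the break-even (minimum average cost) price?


AC(Q) = 1331/Q + 33 + 11Q
To minimize: dAC/dQ = -1331/Q^2 + 11 = 0
Q^2 = 1331/11 = 121
Q* = 11
Min AC = 1331/11 + 33 + 11*11
Min AC = 121 + 33 + 121 = 275

275


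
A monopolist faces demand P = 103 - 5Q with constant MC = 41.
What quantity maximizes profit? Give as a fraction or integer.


TR = P*Q = (103 - 5Q)Q = 103Q - 5Q^2
MR = dTR/dQ = 103 - 10Q
Set MR = MC:
103 - 10Q = 41
62 = 10Q
Q* = 62/10 = 31/5

31/5


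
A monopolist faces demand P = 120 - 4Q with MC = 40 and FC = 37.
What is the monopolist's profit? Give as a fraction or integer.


MR = MC: 120 - 8Q = 40
Q* = 10
P* = 120 - 4*10 = 80
Profit = (P* - MC)*Q* - FC
= (80 - 40)*10 - 37
= 40*10 - 37
= 400 - 37 = 363

363


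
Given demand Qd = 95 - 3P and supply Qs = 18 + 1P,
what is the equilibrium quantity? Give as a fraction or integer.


First find equilibrium price:
95 - 3P = 18 + 1P
P* = 77/4 = 77/4
Then substitute into demand:
Q* = 95 - 3 * 77/4 = 149/4

149/4


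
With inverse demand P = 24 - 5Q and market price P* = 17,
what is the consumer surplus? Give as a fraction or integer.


Maximum willingness to pay (at Q=0): P_max = 24
Quantity demanded at P* = 17:
Q* = (24 - 17)/5 = 7/5
CS = (1/2) * Q* * (P_max - P*)
CS = (1/2) * 7/5 * (24 - 17)
CS = (1/2) * 7/5 * 7 = 49/10

49/10


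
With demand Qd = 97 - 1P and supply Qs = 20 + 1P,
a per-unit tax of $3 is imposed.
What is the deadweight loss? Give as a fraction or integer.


Pre-tax equilibrium quantity: Q* = 117/2
Post-tax equilibrium quantity: Q_tax = 57
Reduction in quantity: Q* - Q_tax = 3/2
DWL = (1/2) * tax * (Q* - Q_tax)
DWL = (1/2) * 3 * 3/2 = 9/4

9/4


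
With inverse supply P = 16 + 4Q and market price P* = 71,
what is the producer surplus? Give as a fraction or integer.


Minimum supply price (at Q=0): P_min = 16
Quantity supplied at P* = 71:
Q* = (71 - 16)/4 = 55/4
PS = (1/2) * Q* * (P* - P_min)
PS = (1/2) * 55/4 * (71 - 16)
PS = (1/2) * 55/4 * 55 = 3025/8

3025/8


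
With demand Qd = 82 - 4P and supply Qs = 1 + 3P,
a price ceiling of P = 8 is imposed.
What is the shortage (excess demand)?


At P = 8:
Qd = 82 - 4*8 = 50
Qs = 1 + 3*8 = 25
Shortage = Qd - Qs = 50 - 25 = 25

25


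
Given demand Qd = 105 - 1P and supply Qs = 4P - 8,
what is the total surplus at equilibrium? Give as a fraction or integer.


Find equilibrium: 105 - 1P = 4P - 8
105 + 8 = 5P
P* = 113/5 = 113/5
Q* = 4*113/5 - 8 = 412/5
Inverse demand: P = 105 - Q/1, so P_max = 105
Inverse supply: P = 2 + Q/4, so P_min = 2
CS = (1/2) * 412/5 * (105 - 113/5) = 84872/25
PS = (1/2) * 412/5 * (113/5 - 2) = 21218/25
TS = CS + PS = 84872/25 + 21218/25 = 21218/5

21218/5


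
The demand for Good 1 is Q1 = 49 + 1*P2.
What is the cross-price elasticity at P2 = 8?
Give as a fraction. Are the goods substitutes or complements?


dQ1/dP2 = 1
At P2 = 8: Q1 = 49 + 1*8 = 57
Exy = (dQ1/dP2)(P2/Q1) = 1 * 8 / 57 = 8/57
Since Exy > 0, the goods are substitutes.

8/57 (substitutes)


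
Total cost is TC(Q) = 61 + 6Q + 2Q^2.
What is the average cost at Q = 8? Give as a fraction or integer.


TC(8) = 61 + 6*8 + 2*8^2
TC(8) = 61 + 48 + 128 = 237
AC = TC/Q = 237/8 = 237/8

237/8


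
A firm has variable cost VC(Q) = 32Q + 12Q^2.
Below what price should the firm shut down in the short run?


AVC(Q) = VC(Q)/Q = 32 + 12Q
AVC is increasing in Q, so minimum AVC is at Q -> 0+.
Min AVC = 32
The firm should shut down if P < 32.

32


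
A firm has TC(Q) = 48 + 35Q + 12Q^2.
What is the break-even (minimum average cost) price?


AC(Q) = 48/Q + 35 + 12Q
To minimize: dAC/dQ = -48/Q^2 + 12 = 0
Q^2 = 48/12 = 4
Q* = 2
Min AC = 48/2 + 35 + 12*2
Min AC = 24 + 35 + 24 = 83

83


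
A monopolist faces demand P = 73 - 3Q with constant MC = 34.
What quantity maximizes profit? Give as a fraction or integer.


TR = P*Q = (73 - 3Q)Q = 73Q - 3Q^2
MR = dTR/dQ = 73 - 6Q
Set MR = MC:
73 - 6Q = 34
39 = 6Q
Q* = 39/6 = 13/2

13/2


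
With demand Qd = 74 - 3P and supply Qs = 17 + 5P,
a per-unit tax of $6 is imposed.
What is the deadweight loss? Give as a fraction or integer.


Pre-tax equilibrium quantity: Q* = 421/8
Post-tax equilibrium quantity: Q_tax = 331/8
Reduction in quantity: Q* - Q_tax = 45/4
DWL = (1/2) * tax * (Q* - Q_tax)
DWL = (1/2) * 6 * 45/4 = 135/4

135/4


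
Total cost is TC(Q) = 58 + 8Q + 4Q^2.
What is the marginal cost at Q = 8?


MC = dTC/dQ = 8 + 2*4*Q
At Q = 8:
MC = 8 + 8*8
MC = 8 + 64 = 72

72


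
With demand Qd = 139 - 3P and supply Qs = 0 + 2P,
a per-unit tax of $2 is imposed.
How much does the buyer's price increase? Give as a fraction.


With a per-unit tax, the buyer's price increase depends on relative slopes.
Supply slope: d = 2, Demand slope: b = 3
Buyer's price increase = d * tax / (b + d)
= 2 * 2 / (3 + 2)
= 4 / 5 = 4/5

4/5


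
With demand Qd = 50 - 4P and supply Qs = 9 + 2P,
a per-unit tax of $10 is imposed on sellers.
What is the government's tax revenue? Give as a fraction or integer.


With tax on sellers, new supply: Qs' = 9 + 2(P - 10)
= 2P - 11
New equilibrium quantity:
Q_new = 28/3
Tax revenue = tax * Q_new = 10 * 28/3 = 280/3

280/3


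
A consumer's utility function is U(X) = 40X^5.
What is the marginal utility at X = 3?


MU = dU/dX = 40*5*X^(5-1)
MU = 200*X^4
At X = 3:
MU = 200 * 3^4
MU = 200 * 81 = 16200

16200


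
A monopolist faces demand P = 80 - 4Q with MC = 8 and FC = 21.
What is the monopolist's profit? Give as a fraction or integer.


MR = MC: 80 - 8Q = 8
Q* = 9
P* = 80 - 4*9 = 44
Profit = (P* - MC)*Q* - FC
= (44 - 8)*9 - 21
= 36*9 - 21
= 324 - 21 = 303

303


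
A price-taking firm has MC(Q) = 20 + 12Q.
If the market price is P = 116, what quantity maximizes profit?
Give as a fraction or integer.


In perfect competition, profit is maximized where P = MC.
116 = 20 + 12Q
96 = 12Q
Q* = 96/12 = 8

8


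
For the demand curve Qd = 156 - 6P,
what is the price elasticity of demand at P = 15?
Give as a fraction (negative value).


dQ/dP = -6
At P = 15: Q = 156 - 6*15 = 66
E = (dQ/dP)(P/Q) = (-6)(15/66) = -15/11

-15/11


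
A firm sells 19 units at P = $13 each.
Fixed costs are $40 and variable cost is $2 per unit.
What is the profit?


Total Revenue = P * Q = 13 * 19 = $247
Total Cost = FC + VC*Q = 40 + 2*19 = $78
Profit = TR - TC = 247 - 78 = $169

$169


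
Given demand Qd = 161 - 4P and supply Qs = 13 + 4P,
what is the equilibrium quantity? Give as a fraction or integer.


First find equilibrium price:
161 - 4P = 13 + 4P
P* = 148/8 = 37/2
Then substitute into demand:
Q* = 161 - 4 * 37/2 = 87

87


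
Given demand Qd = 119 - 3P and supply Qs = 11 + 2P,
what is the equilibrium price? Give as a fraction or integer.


At equilibrium, Qd = Qs.
119 - 3P = 11 + 2P
119 - 11 = 3P + 2P
108 = 5P
P* = 108/5 = 108/5

108/5


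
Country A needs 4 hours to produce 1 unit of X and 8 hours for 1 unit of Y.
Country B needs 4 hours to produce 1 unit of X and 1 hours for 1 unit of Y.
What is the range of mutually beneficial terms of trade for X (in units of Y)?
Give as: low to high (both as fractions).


Opportunity cost of X for Country A = hours_X / hours_Y = 4/8 = 1/2 units of Y
Opportunity cost of X for Country B = hours_X / hours_Y = 4/1 = 4 units of Y
Terms of trade must be between the two opportunity costs.
Range: 1/2 to 4

1/2 to 4


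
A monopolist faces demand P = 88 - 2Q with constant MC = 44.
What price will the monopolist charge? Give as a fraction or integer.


MR = 88 - 4Q
Set MR = MC: 88 - 4Q = 44
Q* = 11
Substitute into demand:
P* = 88 - 2*11 = 66

66


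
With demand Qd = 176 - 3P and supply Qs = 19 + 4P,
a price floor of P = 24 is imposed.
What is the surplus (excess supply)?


At P = 24:
Qd = 176 - 3*24 = 104
Qs = 19 + 4*24 = 115
Surplus = Qs - Qd = 115 - 104 = 11

11


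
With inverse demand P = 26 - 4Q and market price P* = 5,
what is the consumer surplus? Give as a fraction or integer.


Maximum willingness to pay (at Q=0): P_max = 26
Quantity demanded at P* = 5:
Q* = (26 - 5)/4 = 21/4
CS = (1/2) * Q* * (P_max - P*)
CS = (1/2) * 21/4 * (26 - 5)
CS = (1/2) * 21/4 * 21 = 441/8

441/8


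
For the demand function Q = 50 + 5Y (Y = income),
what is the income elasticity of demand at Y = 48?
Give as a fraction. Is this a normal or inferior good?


dQ/dY = 5
At Y = 48: Q = 50 + 5*48 = 290
Ey = (dQ/dY)(Y/Q) = 5 * 48 / 290 = 24/29
Since Ey > 0, this is a normal good.

24/29 (normal good)


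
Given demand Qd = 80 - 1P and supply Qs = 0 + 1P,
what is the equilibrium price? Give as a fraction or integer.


At equilibrium, Qd = Qs.
80 - 1P = 0 + 1P
80 - 0 = 1P + 1P
80 = 2P
P* = 80/2 = 40

40


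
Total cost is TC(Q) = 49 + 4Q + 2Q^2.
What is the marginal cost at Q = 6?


MC = dTC/dQ = 4 + 2*2*Q
At Q = 6:
MC = 4 + 4*6
MC = 4 + 24 = 28

28


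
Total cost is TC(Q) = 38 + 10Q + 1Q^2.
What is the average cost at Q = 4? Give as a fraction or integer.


TC(4) = 38 + 10*4 + 1*4^2
TC(4) = 38 + 40 + 16 = 94
AC = TC/Q = 94/4 = 47/2

47/2


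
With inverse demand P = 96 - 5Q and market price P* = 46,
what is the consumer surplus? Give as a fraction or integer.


Maximum willingness to pay (at Q=0): P_max = 96
Quantity demanded at P* = 46:
Q* = (96 - 46)/5 = 10
CS = (1/2) * Q* * (P_max - P*)
CS = (1/2) * 10 * (96 - 46)
CS = (1/2) * 10 * 50 = 250

250


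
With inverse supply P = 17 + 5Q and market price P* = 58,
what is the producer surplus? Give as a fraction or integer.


Minimum supply price (at Q=0): P_min = 17
Quantity supplied at P* = 58:
Q* = (58 - 17)/5 = 41/5
PS = (1/2) * Q* * (P* - P_min)
PS = (1/2) * 41/5 * (58 - 17)
PS = (1/2) * 41/5 * 41 = 1681/10

1681/10


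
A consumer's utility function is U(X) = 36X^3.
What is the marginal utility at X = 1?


MU = dU/dX = 36*3*X^(3-1)
MU = 108*X^2
At X = 1:
MU = 108 * 1^2
MU = 108 * 1 = 108

108


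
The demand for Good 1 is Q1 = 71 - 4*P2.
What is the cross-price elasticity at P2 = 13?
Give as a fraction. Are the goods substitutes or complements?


dQ1/dP2 = -4
At P2 = 13: Q1 = 71 - 4*13 = 19
Exy = (dQ1/dP2)(P2/Q1) = -4 * 13 / 19 = -52/19
Since Exy < 0, the goods are complements.

-52/19 (complements)


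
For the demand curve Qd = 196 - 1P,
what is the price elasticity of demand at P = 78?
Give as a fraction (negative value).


dQ/dP = -1
At P = 78: Q = 196 - 1*78 = 118
E = (dQ/dP)(P/Q) = (-1)(78/118) = -39/59

-39/59


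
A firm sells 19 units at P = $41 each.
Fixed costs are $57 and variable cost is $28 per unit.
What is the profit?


Total Revenue = P * Q = 41 * 19 = $779
Total Cost = FC + VC*Q = 57 + 28*19 = $589
Profit = TR - TC = 779 - 589 = $190

$190


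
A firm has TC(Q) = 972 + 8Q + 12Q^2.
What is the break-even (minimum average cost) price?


AC(Q) = 972/Q + 8 + 12Q
To minimize: dAC/dQ = -972/Q^2 + 12 = 0
Q^2 = 972/12 = 81
Q* = 9
Min AC = 972/9 + 8 + 12*9
Min AC = 108 + 8 + 108 = 224

224


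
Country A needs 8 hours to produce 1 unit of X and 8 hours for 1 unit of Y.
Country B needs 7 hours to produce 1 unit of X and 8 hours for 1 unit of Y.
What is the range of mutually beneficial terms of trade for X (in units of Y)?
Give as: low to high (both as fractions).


Opportunity cost of X for Country A = hours_X / hours_Y = 8/8 = 1 units of Y
Opportunity cost of X for Country B = hours_X / hours_Y = 7/8 = 7/8 units of Y
Terms of trade must be between the two opportunity costs.
Range: 7/8 to 1

7/8 to 1


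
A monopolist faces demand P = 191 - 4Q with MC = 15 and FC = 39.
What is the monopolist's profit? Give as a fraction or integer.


MR = MC: 191 - 8Q = 15
Q* = 22
P* = 191 - 4*22 = 103
Profit = (P* - MC)*Q* - FC
= (103 - 15)*22 - 39
= 88*22 - 39
= 1936 - 39 = 1897

1897


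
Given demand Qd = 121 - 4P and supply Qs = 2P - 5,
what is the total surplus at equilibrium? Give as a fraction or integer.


Find equilibrium: 121 - 4P = 2P - 5
121 + 5 = 6P
P* = 126/6 = 21
Q* = 2*21 - 5 = 37
Inverse demand: P = 121/4 - Q/4, so P_max = 121/4
Inverse supply: P = 5/2 + Q/2, so P_min = 5/2
CS = (1/2) * 37 * (121/4 - 21) = 1369/8
PS = (1/2) * 37 * (21 - 5/2) = 1369/4
TS = CS + PS = 1369/8 + 1369/4 = 4107/8

4107/8


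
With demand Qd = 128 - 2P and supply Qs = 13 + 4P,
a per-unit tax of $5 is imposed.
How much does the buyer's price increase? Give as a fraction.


With a per-unit tax, the buyer's price increase depends on relative slopes.
Supply slope: d = 4, Demand slope: b = 2
Buyer's price increase = d * tax / (b + d)
= 4 * 5 / (2 + 4)
= 20 / 6 = 10/3

10/3


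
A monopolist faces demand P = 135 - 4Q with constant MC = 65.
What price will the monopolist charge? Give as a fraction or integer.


MR = 135 - 8Q
Set MR = MC: 135 - 8Q = 65
Q* = 35/4
Substitute into demand:
P* = 135 - 4*35/4 = 100

100


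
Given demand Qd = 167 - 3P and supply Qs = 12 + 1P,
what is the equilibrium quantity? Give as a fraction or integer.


First find equilibrium price:
167 - 3P = 12 + 1P
P* = 155/4 = 155/4
Then substitute into demand:
Q* = 167 - 3 * 155/4 = 203/4

203/4


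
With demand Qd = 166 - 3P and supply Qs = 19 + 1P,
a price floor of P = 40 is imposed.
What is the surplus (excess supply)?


At P = 40:
Qd = 166 - 3*40 = 46
Qs = 19 + 1*40 = 59
Surplus = Qs - Qd = 59 - 46 = 13

13


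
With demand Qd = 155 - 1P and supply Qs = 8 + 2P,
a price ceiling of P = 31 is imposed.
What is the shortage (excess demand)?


At P = 31:
Qd = 155 - 1*31 = 124
Qs = 8 + 2*31 = 70
Shortage = Qd - Qs = 124 - 70 = 54

54


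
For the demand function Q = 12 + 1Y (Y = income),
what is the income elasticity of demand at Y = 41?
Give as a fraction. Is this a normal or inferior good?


dQ/dY = 1
At Y = 41: Q = 12 + 1*41 = 53
Ey = (dQ/dY)(Y/Q) = 1 * 41 / 53 = 41/53
Since Ey > 0, this is a normal good.

41/53 (normal good)


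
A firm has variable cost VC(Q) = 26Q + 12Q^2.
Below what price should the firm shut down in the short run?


AVC(Q) = VC(Q)/Q = 26 + 12Q
AVC is increasing in Q, so minimum AVC is at Q -> 0+.
Min AVC = 26
The firm should shut down if P < 26.

26


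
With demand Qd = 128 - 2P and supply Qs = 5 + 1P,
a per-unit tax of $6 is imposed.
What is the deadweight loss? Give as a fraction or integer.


Pre-tax equilibrium quantity: Q* = 46
Post-tax equilibrium quantity: Q_tax = 42
Reduction in quantity: Q* - Q_tax = 4
DWL = (1/2) * tax * (Q* - Q_tax)
DWL = (1/2) * 6 * 4 = 12

12


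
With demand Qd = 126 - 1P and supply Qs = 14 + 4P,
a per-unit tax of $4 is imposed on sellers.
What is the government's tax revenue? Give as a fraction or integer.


With tax on sellers, new supply: Qs' = 14 + 4(P - 4)
= 4P - 2
New equilibrium quantity:
Q_new = 502/5
Tax revenue = tax * Q_new = 4 * 502/5 = 2008/5

2008/5


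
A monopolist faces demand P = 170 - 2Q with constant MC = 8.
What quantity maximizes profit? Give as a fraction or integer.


TR = P*Q = (170 - 2Q)Q = 170Q - 2Q^2
MR = dTR/dQ = 170 - 4Q
Set MR = MC:
170 - 4Q = 8
162 = 4Q
Q* = 162/4 = 81/2

81/2


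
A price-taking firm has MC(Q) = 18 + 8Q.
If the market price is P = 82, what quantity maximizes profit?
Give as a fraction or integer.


In perfect competition, profit is maximized where P = MC.
82 = 18 + 8Q
64 = 8Q
Q* = 64/8 = 8

8


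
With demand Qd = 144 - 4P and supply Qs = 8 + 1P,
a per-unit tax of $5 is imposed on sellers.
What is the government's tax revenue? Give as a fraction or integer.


With tax on sellers, new supply: Qs' = 8 + 1(P - 5)
= 3 + 1P
New equilibrium quantity:
Q_new = 156/5
Tax revenue = tax * Q_new = 5 * 156/5 = 156

156


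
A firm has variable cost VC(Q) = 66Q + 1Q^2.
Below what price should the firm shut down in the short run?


AVC(Q) = VC(Q)/Q = 66 + 1Q
AVC is increasing in Q, so minimum AVC is at Q -> 0+.
Min AVC = 66
The firm should shut down if P < 66.

66


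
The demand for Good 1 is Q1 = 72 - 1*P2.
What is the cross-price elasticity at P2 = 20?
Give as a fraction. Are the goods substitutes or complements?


dQ1/dP2 = -1
At P2 = 20: Q1 = 72 - 1*20 = 52
Exy = (dQ1/dP2)(P2/Q1) = -1 * 20 / 52 = -5/13
Since Exy < 0, the goods are complements.

-5/13 (complements)


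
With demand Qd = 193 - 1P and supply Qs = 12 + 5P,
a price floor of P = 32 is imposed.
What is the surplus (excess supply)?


At P = 32:
Qd = 193 - 1*32 = 161
Qs = 12 + 5*32 = 172
Surplus = Qs - Qd = 172 - 161 = 11

11


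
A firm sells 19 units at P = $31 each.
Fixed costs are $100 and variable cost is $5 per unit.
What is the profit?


Total Revenue = P * Q = 31 * 19 = $589
Total Cost = FC + VC*Q = 100 + 5*19 = $195
Profit = TR - TC = 589 - 195 = $394

$394


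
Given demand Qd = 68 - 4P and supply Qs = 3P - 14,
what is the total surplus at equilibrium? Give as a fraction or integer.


Find equilibrium: 68 - 4P = 3P - 14
68 + 14 = 7P
P* = 82/7 = 82/7
Q* = 3*82/7 - 14 = 148/7
Inverse demand: P = 17 - Q/4, so P_max = 17
Inverse supply: P = 14/3 + Q/3, so P_min = 14/3
CS = (1/2) * 148/7 * (17 - 82/7) = 2738/49
PS = (1/2) * 148/7 * (82/7 - 14/3) = 10952/147
TS = CS + PS = 2738/49 + 10952/147 = 2738/21

2738/21


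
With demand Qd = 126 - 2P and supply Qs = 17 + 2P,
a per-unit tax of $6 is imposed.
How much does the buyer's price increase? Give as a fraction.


With a per-unit tax, the buyer's price increase depends on relative slopes.
Supply slope: d = 2, Demand slope: b = 2
Buyer's price increase = d * tax / (b + d)
= 2 * 6 / (2 + 2)
= 12 / 4 = 3

3


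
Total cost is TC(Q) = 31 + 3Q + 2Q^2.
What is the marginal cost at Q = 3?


MC = dTC/dQ = 3 + 2*2*Q
At Q = 3:
MC = 3 + 4*3
MC = 3 + 12 = 15

15


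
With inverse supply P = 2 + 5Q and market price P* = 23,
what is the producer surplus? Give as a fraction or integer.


Minimum supply price (at Q=0): P_min = 2
Quantity supplied at P* = 23:
Q* = (23 - 2)/5 = 21/5
PS = (1/2) * Q* * (P* - P_min)
PS = (1/2) * 21/5 * (23 - 2)
PS = (1/2) * 21/5 * 21 = 441/10

441/10


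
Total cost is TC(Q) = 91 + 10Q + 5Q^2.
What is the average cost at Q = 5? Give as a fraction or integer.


TC(5) = 91 + 10*5 + 5*5^2
TC(5) = 91 + 50 + 125 = 266
AC = TC/Q = 266/5 = 266/5

266/5


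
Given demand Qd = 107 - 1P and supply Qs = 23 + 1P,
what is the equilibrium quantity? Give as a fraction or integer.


First find equilibrium price:
107 - 1P = 23 + 1P
P* = 84/2 = 42
Then substitute into demand:
Q* = 107 - 1 * 42 = 65

65


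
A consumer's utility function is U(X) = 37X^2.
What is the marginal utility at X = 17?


MU = dU/dX = 37*2*X^(2-1)
MU = 74*X^1
At X = 17:
MU = 74 * 17^1
MU = 74 * 17 = 1258

1258


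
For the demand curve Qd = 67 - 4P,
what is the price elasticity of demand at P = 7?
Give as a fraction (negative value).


dQ/dP = -4
At P = 7: Q = 67 - 4*7 = 39
E = (dQ/dP)(P/Q) = (-4)(7/39) = -28/39

-28/39


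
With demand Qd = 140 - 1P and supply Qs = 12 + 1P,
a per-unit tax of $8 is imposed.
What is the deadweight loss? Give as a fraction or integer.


Pre-tax equilibrium quantity: Q* = 76
Post-tax equilibrium quantity: Q_tax = 72
Reduction in quantity: Q* - Q_tax = 4
DWL = (1/2) * tax * (Q* - Q_tax)
DWL = (1/2) * 8 * 4 = 16

16


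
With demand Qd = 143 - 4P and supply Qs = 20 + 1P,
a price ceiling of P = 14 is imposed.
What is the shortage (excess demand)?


At P = 14:
Qd = 143 - 4*14 = 87
Qs = 20 + 1*14 = 34
Shortage = Qd - Qs = 87 - 34 = 53

53


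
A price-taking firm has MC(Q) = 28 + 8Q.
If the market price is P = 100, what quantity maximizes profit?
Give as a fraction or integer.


In perfect competition, profit is maximized where P = MC.
100 = 28 + 8Q
72 = 8Q
Q* = 72/8 = 9

9


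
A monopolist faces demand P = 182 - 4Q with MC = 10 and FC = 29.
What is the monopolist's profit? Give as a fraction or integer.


MR = MC: 182 - 8Q = 10
Q* = 43/2
P* = 182 - 4*43/2 = 96
Profit = (P* - MC)*Q* - FC
= (96 - 10)*43/2 - 29
= 86*43/2 - 29
= 1849 - 29 = 1820

1820


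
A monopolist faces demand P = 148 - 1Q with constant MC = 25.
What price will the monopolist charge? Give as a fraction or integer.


MR = 148 - 2Q
Set MR = MC: 148 - 2Q = 25
Q* = 123/2
Substitute into demand:
P* = 148 - 1*123/2 = 173/2

173/2


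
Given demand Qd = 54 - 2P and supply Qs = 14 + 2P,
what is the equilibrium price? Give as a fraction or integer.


At equilibrium, Qd = Qs.
54 - 2P = 14 + 2P
54 - 14 = 2P + 2P
40 = 4P
P* = 40/4 = 10

10


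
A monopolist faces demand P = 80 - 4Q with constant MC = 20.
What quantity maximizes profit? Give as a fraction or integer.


TR = P*Q = (80 - 4Q)Q = 80Q - 4Q^2
MR = dTR/dQ = 80 - 8Q
Set MR = MC:
80 - 8Q = 20
60 = 8Q
Q* = 60/8 = 15/2

15/2


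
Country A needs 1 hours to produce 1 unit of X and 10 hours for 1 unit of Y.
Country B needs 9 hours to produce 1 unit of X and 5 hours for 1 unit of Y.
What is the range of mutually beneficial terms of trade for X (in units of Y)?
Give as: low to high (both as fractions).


Opportunity cost of X for Country A = hours_X / hours_Y = 1/10 = 1/10 units of Y
Opportunity cost of X for Country B = hours_X / hours_Y = 9/5 = 9/5 units of Y
Terms of trade must be between the two opportunity costs.
Range: 1/10 to 9/5

1/10 to 9/5


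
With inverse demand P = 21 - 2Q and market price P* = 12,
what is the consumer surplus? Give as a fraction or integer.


Maximum willingness to pay (at Q=0): P_max = 21
Quantity demanded at P* = 12:
Q* = (21 - 12)/2 = 9/2
CS = (1/2) * Q* * (P_max - P*)
CS = (1/2) * 9/2 * (21 - 12)
CS = (1/2) * 9/2 * 9 = 81/4

81/4


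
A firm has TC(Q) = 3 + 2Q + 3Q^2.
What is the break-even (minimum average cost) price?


AC(Q) = 3/Q + 2 + 3Q
To minimize: dAC/dQ = -3/Q^2 + 3 = 0
Q^2 = 3/3 = 1
Q* = 1
Min AC = 3/1 + 2 + 3*1
Min AC = 3 + 2 + 3 = 8

8


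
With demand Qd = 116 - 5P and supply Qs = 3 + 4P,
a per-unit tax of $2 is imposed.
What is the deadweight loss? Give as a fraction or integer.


Pre-tax equilibrium quantity: Q* = 479/9
Post-tax equilibrium quantity: Q_tax = 439/9
Reduction in quantity: Q* - Q_tax = 40/9
DWL = (1/2) * tax * (Q* - Q_tax)
DWL = (1/2) * 2 * 40/9 = 40/9

40/9


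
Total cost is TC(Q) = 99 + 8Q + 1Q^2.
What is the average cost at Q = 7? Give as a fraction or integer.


TC(7) = 99 + 8*7 + 1*7^2
TC(7) = 99 + 56 + 49 = 204
AC = TC/Q = 204/7 = 204/7

204/7


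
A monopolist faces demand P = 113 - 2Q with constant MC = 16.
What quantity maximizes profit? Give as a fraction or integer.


TR = P*Q = (113 - 2Q)Q = 113Q - 2Q^2
MR = dTR/dQ = 113 - 4Q
Set MR = MC:
113 - 4Q = 16
97 = 4Q
Q* = 97/4 = 97/4

97/4


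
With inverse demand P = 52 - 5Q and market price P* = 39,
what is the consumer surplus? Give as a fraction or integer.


Maximum willingness to pay (at Q=0): P_max = 52
Quantity demanded at P* = 39:
Q* = (52 - 39)/5 = 13/5
CS = (1/2) * Q* * (P_max - P*)
CS = (1/2) * 13/5 * (52 - 39)
CS = (1/2) * 13/5 * 13 = 169/10

169/10


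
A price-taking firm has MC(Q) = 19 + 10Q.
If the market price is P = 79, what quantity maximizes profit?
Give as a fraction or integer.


In perfect competition, profit is maximized where P = MC.
79 = 19 + 10Q
60 = 10Q
Q* = 60/10 = 6

6
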